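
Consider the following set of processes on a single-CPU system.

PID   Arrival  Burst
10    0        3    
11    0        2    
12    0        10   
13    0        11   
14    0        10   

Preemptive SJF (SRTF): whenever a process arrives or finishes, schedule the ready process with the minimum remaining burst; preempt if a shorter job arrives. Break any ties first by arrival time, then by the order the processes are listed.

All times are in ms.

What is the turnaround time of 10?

5

Timeline: | 11 0-2 | 10 2-5 | 12 5-15 | 14 15-25 | 13 25-36 |
Completion: 10=5  11=2  12=15  13=36  14=25
Turnaround (C−A): 10=5  11=2  12=15  13=36  14=25
Turnaround(10) = completion − arrival = 5 − 0 = 5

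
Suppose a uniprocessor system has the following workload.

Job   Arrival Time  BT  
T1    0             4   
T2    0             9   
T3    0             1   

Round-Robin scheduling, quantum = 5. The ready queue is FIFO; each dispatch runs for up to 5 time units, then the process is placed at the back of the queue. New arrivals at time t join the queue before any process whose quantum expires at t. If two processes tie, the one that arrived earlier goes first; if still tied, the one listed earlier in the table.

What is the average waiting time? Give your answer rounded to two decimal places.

Gantt: | T1 0-4 | T2 4-9 | T3 9-10 | T2 10-14 |
Completion: T1=4  T2=14  T3=10
Turnaround (C−A): T1=4  T2=14  T3=10
Waiting times: T1=0, T2=5, T3=9
Average waiting = (0+5+9) / 3 = 14/3 = 4.67

4.67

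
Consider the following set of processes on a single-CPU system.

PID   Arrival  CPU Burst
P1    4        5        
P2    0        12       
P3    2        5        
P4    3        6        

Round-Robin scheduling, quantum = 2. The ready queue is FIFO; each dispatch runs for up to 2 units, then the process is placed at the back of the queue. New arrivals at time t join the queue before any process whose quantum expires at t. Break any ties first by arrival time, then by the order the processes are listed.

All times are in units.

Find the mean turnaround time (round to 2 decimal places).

Timeline: | P2 0-2 | P3 2-4 | P2 4-6 | P4 6-8 | P1 8-10 | P3 10-12 | P2 12-14 | P4 14-16 | P1 16-18 | P3 18-19 | P2 19-21 | P4 21-23 | P1 23-24 | P2 24-28 |
Completion: P1=24  P2=28  P3=19  P4=23
Turnaround (C−A): P1=20  P2=28  P3=17  P4=20
Turnaround times: P1=20, P2=28, P3=17, P4=20
Average turnaround = (20+28+17+20) / 4 = 85/4 = 21.25

21.25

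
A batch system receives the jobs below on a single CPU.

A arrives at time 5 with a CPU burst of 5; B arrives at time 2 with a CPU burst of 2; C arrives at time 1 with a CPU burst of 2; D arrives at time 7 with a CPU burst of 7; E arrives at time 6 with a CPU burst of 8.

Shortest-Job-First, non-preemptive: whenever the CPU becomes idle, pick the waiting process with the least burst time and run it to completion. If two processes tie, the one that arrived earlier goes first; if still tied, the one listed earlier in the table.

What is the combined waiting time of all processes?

15

Schedule: | idle 0-1 | C 1-3 | B 3-5 | A 5-10 | D 10-17 | E 17-25 |
Completion: A=10  B=5  C=3  D=17  E=25
Turnaround (C−A): A=5  B=3  C=2  D=10  E=19
Waiting = turnaround − burst: A=0, B=1, C=0, D=3, E=11
Total waiting = 0 + 1 + 0 + 3 + 11 = 15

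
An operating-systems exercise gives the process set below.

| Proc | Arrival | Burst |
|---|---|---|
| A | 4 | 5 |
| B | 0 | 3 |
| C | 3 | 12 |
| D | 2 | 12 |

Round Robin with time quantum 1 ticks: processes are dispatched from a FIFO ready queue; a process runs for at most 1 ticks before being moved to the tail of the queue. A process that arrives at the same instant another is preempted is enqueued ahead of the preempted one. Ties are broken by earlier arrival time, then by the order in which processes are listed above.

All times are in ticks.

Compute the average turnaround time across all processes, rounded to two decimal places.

Schedule: | B 0-2 | D 2-3 | B 3-4 | C 4-5 | D 5-6 | A 6-7 | C 7-8 | D 8-9 | A 9-10 | C 10-11 | D 11-12 | A 12-13 | C 13-14 | D 14-15 | A 15-16 | C 16-17 | D 17-18 | A 18-19 | C 19-20 | D 20-21 | C 21-22 | D 22-23 | C 23-24 | D 24-25 | C 25-26 | D 26-27 | C 27-28 | D 28-29 | C 29-30 | D 30-31 | C 31-32 |
Completion: A=19  B=4  C=32  D=31
Turnaround (C−A): A=15  B=4  C=29  D=29
Turnaround times: A=15, B=4, C=29, D=29
Average turnaround = (15+4+29+29) / 4 = 77/4 = 19.25

19.25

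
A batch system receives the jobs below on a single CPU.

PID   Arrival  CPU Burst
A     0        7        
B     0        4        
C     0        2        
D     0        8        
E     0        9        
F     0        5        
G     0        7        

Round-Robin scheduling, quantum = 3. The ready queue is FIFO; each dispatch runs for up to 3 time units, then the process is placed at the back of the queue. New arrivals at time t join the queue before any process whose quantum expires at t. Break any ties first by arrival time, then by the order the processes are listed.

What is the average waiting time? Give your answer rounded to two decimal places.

Schedule: | A 0-3 | B 3-6 | C 6-8 | D 8-11 | E 11-14 | F 14-17 | G 17-20 | A 20-23 | B 23-24 | D 24-27 | E 27-30 | F 30-32 | G 32-35 | A 35-36 | D 36-38 | E 38-41 | G 41-42 |
Completion: A=36  B=24  C=8  D=38  E=41  F=32  G=42
Waiting times: A=29, B=20, C=6, D=30, E=32, F=27, G=35
Average waiting = (29+20+6+30+32+27+35) / 7 = 179/7 = 25.57

25.57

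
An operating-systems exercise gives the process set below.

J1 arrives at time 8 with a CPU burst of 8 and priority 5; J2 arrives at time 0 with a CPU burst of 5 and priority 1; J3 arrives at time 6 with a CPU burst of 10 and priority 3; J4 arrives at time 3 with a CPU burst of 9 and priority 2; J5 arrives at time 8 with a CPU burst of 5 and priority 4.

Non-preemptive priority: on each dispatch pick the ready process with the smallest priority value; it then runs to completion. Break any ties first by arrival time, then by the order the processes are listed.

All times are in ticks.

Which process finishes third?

J3

Gantt: | J2 0-5 | J4 5-14 | J3 14-24 | J5 24-29 | J1 29-37 |
Completion: J1=37  J2=5  J3=24  J4=14  J5=29
Finish order: J2 → J4 → J3 → J5 → J1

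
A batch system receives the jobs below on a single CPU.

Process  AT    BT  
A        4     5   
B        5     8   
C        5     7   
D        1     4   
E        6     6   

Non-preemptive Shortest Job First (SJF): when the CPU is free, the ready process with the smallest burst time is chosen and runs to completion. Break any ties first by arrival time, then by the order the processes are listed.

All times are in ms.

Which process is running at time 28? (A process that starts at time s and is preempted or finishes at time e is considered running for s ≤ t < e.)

B

Timeline: | idle 0-1 | D 1-5 | A 5-10 | E 10-16 | C 16-23 | B 23-31 |
Completion: A=10  B=31  C=23  D=5  E=16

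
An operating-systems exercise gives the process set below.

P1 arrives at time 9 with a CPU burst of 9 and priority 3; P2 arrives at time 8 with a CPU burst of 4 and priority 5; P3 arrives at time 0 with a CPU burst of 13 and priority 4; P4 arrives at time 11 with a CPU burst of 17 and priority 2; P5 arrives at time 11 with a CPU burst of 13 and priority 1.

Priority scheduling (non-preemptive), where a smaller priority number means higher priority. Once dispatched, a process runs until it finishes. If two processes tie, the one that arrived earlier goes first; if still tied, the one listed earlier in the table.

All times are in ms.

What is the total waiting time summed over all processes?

95

Gantt: | P3 0-13 | P5 13-26 | P4 26-43 | P1 43-52 | P2 52-56 |
Completion: P1=52  P2=56  P3=13  P4=43  P5=26
Waiting = turnaround − burst: P1=34, P2=44, P3=0, P4=15, P5=2
Total waiting = 34 + 44 + 0 + 15 + 2 = 95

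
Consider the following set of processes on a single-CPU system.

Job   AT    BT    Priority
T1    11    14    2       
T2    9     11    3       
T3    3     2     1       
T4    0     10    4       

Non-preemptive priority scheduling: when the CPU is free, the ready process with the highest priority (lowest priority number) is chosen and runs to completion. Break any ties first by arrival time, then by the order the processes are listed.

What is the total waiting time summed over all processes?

Timeline: | T4 0-10 | T3 10-12 | T1 12-26 | T2 26-37 |
Completion: T1=26  T2=37  T3=12  T4=10
Turnaround (C−A): T1=15  T2=28  T3=9  T4=10
Waiting = turnaround − burst: T1=1, T2=17, T3=7, T4=0
Total waiting = 1 + 17 + 7 + 0 = 25

25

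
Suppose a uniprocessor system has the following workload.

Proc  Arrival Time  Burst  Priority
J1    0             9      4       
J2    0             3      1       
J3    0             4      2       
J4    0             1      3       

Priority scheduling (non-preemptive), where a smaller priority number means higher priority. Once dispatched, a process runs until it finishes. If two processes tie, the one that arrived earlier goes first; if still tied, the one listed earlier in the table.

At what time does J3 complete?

Schedule: | J2 0-3 | J3 3-7 | J4 7-8 | J1 8-17 |
Completion: J1=17  J2=3  J3=7  J4=8

7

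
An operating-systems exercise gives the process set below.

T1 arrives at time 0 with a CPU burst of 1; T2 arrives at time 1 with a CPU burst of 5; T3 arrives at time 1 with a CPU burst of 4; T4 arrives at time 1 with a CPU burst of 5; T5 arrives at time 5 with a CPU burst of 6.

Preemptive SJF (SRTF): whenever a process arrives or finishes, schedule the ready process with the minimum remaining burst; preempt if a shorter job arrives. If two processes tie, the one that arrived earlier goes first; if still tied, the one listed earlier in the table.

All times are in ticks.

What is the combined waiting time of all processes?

Schedule: | T1 0-1 | T3 1-5 | T2 5-10 | T4 10-15 | T5 15-21 |
Completion: T1=1  T2=10  T3=5  T4=15  T5=21
Turnaround (C−A): T1=1  T2=9  T3=4  T4=14  T5=16
Waiting = turnaround − burst: T1=0, T2=4, T3=0, T4=9, T5=10
Total waiting = 0 + 4 + 0 + 9 + 10 = 23

23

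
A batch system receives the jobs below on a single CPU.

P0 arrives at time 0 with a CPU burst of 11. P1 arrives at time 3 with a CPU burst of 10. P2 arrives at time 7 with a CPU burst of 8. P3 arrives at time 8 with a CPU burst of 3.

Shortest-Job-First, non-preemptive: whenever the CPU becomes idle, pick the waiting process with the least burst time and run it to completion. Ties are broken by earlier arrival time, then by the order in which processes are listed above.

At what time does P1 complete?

Timeline: | P0 0-11 | P3 11-14 | P2 14-22 | P1 22-32 |
Completion: P0=11  P1=32  P2=22  P3=14
Turnaround (C−A): P0=11  P1=29  P2=15  P3=6

32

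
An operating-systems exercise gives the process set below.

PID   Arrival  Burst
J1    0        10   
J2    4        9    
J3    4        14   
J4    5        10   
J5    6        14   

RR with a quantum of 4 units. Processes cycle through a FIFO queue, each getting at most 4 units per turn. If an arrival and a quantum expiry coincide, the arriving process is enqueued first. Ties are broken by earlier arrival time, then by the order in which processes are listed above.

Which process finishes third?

J4

Gantt: | J1 0-4 | J2 4-8 | J3 8-12 | J1 12-16 | J4 16-20 | J5 20-24 | J2 24-28 | J3 28-32 | J1 32-34 | J4 34-38 | J5 38-42 | J2 42-43 | J3 43-47 | J4 47-49 | J5 49-53 | J3 53-55 | J5 55-57 |
Completion: J1=34  J2=43  J3=55  J4=49  J5=57
Finish order: J1 → J2 → J4 → J3 → J5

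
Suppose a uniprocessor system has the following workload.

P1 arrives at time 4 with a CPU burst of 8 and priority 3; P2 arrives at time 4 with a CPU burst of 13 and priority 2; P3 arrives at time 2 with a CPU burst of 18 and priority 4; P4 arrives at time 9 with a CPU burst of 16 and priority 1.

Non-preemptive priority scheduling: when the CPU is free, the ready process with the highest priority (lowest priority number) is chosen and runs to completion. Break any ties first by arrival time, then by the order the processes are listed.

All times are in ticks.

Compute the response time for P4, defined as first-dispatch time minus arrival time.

Schedule: | idle 0-2 | P3 2-20 | P4 20-36 | P2 36-49 | P1 49-57 |
Completion: P1=57  P2=49  P3=20  P4=36
Response(P4) = first start − arrival = 20 − 9 = 11

11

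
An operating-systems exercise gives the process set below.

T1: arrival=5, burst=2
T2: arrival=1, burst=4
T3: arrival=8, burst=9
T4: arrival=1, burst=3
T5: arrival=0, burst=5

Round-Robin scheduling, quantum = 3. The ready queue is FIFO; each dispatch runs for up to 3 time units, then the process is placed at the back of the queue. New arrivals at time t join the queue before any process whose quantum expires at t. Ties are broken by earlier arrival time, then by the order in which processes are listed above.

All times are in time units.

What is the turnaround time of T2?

13

Gantt: | T5 0-3 | T2 3-6 | T4 6-9 | T5 9-11 | T1 11-13 | T2 13-14 | T3 14-23 |
Completion: T1=13  T2=14  T3=23  T4=9  T5=11
Turnaround (C−A): T1=8  T2=13  T3=15  T4=8  T5=11
Turnaround(T2) = completion − arrival = 14 − 1 = 13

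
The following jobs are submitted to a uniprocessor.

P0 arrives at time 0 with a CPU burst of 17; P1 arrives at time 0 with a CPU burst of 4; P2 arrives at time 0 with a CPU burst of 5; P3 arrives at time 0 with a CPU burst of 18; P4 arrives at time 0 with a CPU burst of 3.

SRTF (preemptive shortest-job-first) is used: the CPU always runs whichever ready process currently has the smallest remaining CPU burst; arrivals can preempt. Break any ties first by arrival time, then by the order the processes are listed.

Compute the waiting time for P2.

Gantt: | P4 0-3 | P1 3-7 | P2 7-12 | P0 12-29 | P3 29-47 |
Completion: P0=29  P1=7  P2=12  P3=47  P4=3
Waiting(P2) = turnaround − burst = 12 − 5 = 7

7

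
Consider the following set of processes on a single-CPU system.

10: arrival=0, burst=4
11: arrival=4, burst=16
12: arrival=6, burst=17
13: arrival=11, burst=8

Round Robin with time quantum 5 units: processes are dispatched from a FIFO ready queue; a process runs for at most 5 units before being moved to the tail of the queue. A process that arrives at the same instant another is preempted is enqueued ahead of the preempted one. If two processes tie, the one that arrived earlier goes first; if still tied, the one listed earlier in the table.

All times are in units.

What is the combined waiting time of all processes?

63

Gantt: | 10 0-4 | 11 4-9 | 12 9-14 | 11 14-19 | 13 19-24 | 12 24-29 | 11 29-34 | 13 34-37 | 12 37-42 | 11 42-43 | 12 43-45 |
Completion: 10=4  11=43  12=45  13=37
Waiting = turnaround − burst: 10=0, 11=23, 12=22, 13=18
Total waiting = 0 + 23 + 22 + 18 = 63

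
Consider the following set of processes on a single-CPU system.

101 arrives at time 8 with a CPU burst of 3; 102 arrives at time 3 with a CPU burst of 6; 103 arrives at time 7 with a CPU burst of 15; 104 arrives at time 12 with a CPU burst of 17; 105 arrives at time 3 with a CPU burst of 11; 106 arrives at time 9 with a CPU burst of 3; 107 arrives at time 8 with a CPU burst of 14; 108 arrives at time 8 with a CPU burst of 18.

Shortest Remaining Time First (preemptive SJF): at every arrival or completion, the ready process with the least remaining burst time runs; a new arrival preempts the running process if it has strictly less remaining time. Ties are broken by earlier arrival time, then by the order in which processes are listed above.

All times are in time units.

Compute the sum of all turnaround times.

Schedule: | idle 0-3 | 102 3-9 | 101 9-12 | 106 12-15 | 105 15-26 | 107 26-40 | 103 40-55 | 104 55-72 | 108 72-90 |
Completion: 101=12  102=9  103=55  104=72  105=26  106=15  107=40  108=90
Turnaround (C−A): 101=4  102=6  103=48  104=60  105=23  106=6  107=32  108=82
Turnaround = completion − arrival: 101=4, 102=6, 103=48, 104=60, 105=23, 106=6, 107=32, 108=82
Total turnaround = 4 + 6 + 48 + 60 + 23 + 6 + 32 + 82 = 261

261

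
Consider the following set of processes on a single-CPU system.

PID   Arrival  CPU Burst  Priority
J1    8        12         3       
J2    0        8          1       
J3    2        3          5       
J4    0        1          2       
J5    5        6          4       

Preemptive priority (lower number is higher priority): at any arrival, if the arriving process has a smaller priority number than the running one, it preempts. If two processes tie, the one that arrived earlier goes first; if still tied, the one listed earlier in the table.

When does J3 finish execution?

30

Timeline: | J2 0-8 | J4 8-9 | J1 9-21 | J5 21-27 | J3 27-30 |
Completion: J1=21  J2=8  J3=30  J4=9  J5=27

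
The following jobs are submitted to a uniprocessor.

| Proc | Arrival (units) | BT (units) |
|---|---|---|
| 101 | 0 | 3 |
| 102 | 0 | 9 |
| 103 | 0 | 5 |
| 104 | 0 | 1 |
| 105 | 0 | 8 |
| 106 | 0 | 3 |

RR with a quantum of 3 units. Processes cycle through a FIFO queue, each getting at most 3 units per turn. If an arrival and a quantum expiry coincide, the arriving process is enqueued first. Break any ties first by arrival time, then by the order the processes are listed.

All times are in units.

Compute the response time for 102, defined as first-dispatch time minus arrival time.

Gantt: | 101 0-3 | 102 3-6 | 103 6-9 | 104 9-10 | 105 10-13 | 106 13-16 | 102 16-19 | 103 19-21 | 105 21-24 | 102 24-27 | 105 27-29 |
Completion: 101=3  102=27  103=21  104=10  105=29  106=16
Response(102) = first start − arrival = 3 − 0 = 3

3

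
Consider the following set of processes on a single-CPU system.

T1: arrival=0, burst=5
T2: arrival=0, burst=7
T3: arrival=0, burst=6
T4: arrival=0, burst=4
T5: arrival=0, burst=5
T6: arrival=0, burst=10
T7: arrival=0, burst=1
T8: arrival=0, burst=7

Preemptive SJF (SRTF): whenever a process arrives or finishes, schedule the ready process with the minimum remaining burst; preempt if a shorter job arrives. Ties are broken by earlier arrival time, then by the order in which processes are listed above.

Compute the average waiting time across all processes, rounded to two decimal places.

14.38

Schedule: | T7 0-1 | T4 1-5 | T1 5-10 | T5 10-15 | T3 15-21 | T2 21-28 | T8 28-35 | T6 35-45 |
Completion: T1=10  T2=28  T3=21  T4=5  T5=15  T6=45  T7=1  T8=35
Waiting times: T1=5, T2=21, T3=15, T4=1, T5=10, T6=35, T7=0, T8=28
Average waiting = (5+21+15+1+10+35+0+28) / 8 = 115/8 = 14.38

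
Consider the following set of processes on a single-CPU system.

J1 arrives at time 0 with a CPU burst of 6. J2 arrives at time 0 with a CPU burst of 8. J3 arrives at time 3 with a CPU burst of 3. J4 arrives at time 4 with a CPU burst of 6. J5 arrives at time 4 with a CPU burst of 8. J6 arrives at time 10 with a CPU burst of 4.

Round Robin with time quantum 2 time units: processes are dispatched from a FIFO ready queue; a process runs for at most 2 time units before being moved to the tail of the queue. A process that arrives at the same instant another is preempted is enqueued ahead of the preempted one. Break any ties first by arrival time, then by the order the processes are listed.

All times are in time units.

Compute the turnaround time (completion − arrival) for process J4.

25

Timeline: | J1 0-2 | J2 2-4 | J1 4-6 | J3 6-8 | J4 8-10 | J5 10-12 | J2 12-14 | J1 14-16 | J3 16-17 | J6 17-19 | J4 19-21 | J5 21-23 | J2 23-25 | J6 25-27 | J4 27-29 | J5 29-31 | J2 31-33 | J5 33-35 |
Completion: J1=16  J2=33  J3=17  J4=29  J5=35  J6=27
Turnaround (C−A): J1=16  J2=33  J3=14  J4=25  J5=31  J6=17
Turnaround(J4) = completion − arrival = 29 − 4 = 25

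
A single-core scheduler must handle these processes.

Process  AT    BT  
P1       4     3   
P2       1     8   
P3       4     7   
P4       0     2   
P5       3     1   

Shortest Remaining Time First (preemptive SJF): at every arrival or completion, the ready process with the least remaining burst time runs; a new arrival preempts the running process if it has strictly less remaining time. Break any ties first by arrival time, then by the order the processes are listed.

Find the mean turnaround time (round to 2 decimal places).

Gantt: | P4 0-2 | P2 2-3 | P5 3-4 | P1 4-7 | P2 7-14 | P3 14-21 |
Completion: P1=7  P2=14  P3=21  P4=2  P5=4
Turnaround times: P1=3, P2=13, P3=17, P4=2, P5=1
Average turnaround = (3+13+17+2+1) / 5 = 36/5 = 7.20

7.20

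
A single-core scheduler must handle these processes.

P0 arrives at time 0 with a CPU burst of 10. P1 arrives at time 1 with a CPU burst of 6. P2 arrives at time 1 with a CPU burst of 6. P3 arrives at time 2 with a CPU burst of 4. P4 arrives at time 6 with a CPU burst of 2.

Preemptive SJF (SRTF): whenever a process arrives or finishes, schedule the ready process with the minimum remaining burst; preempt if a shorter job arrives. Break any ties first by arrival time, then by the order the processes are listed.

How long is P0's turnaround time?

28

Schedule: | P0 0-1 | P1 1-2 | P3 2-6 | P4 6-8 | P1 8-13 | P2 13-19 | P0 19-28 |
Completion: P0=28  P1=13  P2=19  P3=6  P4=8
Turnaround (C−A): P0=28  P1=12  P2=18  P3=4  P4=2
Turnaround(P0) = completion − arrival = 28 − 0 = 28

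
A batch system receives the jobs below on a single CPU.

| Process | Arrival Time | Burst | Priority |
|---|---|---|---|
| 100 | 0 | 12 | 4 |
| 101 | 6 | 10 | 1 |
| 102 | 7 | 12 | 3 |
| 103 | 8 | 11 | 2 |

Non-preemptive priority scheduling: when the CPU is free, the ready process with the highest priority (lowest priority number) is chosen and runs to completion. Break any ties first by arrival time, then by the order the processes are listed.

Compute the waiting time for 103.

14

Gantt: | 100 0-12 | 101 12-22 | 103 22-33 | 102 33-45 |
Completion: 100=12  101=22  102=45  103=33
Turnaround (C−A): 100=12  101=16  102=38  103=25
Waiting(103) = turnaround − burst = 25 − 11 = 14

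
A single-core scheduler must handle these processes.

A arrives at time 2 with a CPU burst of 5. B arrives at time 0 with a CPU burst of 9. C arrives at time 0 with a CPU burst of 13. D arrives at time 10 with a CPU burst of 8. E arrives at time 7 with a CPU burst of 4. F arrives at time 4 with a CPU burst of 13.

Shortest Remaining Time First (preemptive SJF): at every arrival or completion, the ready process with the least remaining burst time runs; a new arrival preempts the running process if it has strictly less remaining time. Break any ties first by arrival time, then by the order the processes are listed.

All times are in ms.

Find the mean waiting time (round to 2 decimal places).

Schedule: | B 0-2 | A 2-7 | E 7-11 | B 11-18 | D 18-26 | C 26-39 | F 39-52 |
Completion: A=7  B=18  C=39  D=26  E=11  F=52
Turnaround (C−A): A=5  B=18  C=39  D=16  E=4  F=48
Waiting times: A=0, B=9, C=26, D=8, E=0, F=35
Average waiting = (0+9+26+8+0+35) / 6 = 78/6 = 13.00

13.00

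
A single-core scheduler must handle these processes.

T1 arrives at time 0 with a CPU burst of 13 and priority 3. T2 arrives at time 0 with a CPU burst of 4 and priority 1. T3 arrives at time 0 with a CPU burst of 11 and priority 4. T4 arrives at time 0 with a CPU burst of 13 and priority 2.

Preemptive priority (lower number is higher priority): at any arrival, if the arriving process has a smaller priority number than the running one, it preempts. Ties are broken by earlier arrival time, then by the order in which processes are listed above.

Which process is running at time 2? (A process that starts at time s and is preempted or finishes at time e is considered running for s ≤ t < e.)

T2

Gantt: | T2 0-4 | T4 4-17 | T1 17-30 | T3 30-41 |
Completion: T1=30  T2=4  T3=41  T4=17
Turnaround (C−A): T1=30  T2=4  T3=41  T4=17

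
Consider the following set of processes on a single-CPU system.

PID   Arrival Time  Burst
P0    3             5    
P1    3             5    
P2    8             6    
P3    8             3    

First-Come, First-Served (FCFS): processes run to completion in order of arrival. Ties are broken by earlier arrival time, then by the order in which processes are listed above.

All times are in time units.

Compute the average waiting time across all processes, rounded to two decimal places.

5.25

Timeline: | idle 0-3 | P0 3-8 | P1 8-13 | P2 13-19 | P3 19-22 |
Completion: P0=8  P1=13  P2=19  P3=22
Waiting times: P0=0, P1=5, P2=5, P3=11
Average waiting = (0+5+5+11) / 4 = 21/4 = 5.25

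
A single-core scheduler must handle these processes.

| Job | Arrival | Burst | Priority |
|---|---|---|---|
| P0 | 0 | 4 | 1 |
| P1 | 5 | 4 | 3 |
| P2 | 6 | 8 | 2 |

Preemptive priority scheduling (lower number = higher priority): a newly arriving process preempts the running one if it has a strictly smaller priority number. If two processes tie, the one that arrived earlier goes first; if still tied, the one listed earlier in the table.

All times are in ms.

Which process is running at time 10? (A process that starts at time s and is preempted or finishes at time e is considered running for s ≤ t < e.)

Schedule: | P0 0-4 | idle 4-5 | P1 5-6 | P2 6-14 | P1 14-17 |
Completion: P0=4  P1=17  P2=14
Turnaround (C−A): P0=4  P1=12  P2=8

P2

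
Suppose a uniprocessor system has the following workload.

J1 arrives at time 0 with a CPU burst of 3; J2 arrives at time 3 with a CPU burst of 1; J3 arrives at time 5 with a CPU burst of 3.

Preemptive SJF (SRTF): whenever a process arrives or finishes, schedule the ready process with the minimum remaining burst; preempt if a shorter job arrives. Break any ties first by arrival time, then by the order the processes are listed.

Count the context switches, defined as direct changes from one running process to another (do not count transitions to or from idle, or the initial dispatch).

Gantt: | J1 0-3 | J2 3-4 | idle 4-5 | J3 5-8 |
Completion: J1=3  J2=4  J3=8

1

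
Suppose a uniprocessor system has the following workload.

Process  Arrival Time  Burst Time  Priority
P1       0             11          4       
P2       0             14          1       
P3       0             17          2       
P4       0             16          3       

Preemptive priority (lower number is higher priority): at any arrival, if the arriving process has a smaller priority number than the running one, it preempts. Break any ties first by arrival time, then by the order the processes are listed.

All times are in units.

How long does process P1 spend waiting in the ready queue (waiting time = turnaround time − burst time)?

Timeline: | P2 0-14 | P3 14-31 | P4 31-47 | P1 47-58 |
Completion: P1=58  P2=14  P3=31  P4=47
Waiting(P1) = turnaround − burst = 58 − 11 = 47

47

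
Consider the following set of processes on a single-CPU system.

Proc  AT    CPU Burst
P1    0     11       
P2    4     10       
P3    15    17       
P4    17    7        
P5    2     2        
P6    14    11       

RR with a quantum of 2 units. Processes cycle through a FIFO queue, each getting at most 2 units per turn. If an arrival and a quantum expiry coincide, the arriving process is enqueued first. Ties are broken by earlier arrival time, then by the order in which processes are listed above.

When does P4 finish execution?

46

Gantt: | P1 0-2 | P5 2-4 | P1 4-6 | P2 6-8 | P1 8-10 | P2 10-12 | P1 12-14 | P2 14-16 | P6 16-18 | P1 18-20 | P3 20-22 | P2 22-24 | P4 24-26 | P6 26-28 | P1 28-29 | P3 29-31 | P2 31-33 | P4 33-35 | P6 35-37 | P3 37-39 | P4 39-41 | P6 41-43 | P3 43-45 | P4 45-46 | P6 46-48 | P3 48-50 | P6 50-51 | P3 51-58 |
Completion: P1=29  P2=33  P3=58  P4=46  P5=4  P6=51
Turnaround (C−A): P1=29  P2=29  P3=43  P4=29  P5=2  P6=37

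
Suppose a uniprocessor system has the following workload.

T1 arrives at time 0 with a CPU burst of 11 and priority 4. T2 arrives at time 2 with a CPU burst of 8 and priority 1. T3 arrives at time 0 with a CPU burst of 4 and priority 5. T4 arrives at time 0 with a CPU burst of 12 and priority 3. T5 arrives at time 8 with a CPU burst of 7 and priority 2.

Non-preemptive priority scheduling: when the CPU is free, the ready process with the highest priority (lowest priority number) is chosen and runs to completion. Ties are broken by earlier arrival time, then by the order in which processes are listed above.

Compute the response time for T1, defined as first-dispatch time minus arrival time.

Schedule: | T4 0-12 | T2 12-20 | T5 20-27 | T1 27-38 | T3 38-42 |
Completion: T1=38  T2=20  T3=42  T4=12  T5=27
Turnaround (C−A): T1=38  T2=18  T3=42  T4=12  T5=19
Response(T1) = first start − arrival = 27 − 0 = 27

27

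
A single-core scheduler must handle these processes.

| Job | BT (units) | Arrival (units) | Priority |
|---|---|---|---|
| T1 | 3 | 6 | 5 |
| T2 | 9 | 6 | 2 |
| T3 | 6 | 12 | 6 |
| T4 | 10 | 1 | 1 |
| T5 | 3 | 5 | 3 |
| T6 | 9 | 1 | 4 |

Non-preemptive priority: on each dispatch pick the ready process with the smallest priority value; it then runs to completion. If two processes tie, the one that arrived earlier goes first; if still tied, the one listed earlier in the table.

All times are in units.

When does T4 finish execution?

Gantt: | idle 0-1 | T4 1-11 | T2 11-20 | T5 20-23 | T6 23-32 | T1 32-35 | T3 35-41 |
Completion: T1=35  T2=20  T3=41  T4=11  T5=23  T6=32
Turnaround (C−A): T1=29  T2=14  T3=29  T4=10  T5=18  T6=31

11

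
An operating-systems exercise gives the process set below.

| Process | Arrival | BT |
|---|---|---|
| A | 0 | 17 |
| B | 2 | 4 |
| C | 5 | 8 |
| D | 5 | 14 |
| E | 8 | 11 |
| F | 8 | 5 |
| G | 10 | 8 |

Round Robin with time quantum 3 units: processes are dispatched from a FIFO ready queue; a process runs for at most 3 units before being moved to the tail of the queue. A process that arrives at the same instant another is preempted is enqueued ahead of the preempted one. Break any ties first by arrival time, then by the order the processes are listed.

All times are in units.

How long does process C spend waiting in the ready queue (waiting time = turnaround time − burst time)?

Timeline: | A 0-3 | B 3-6 | A 6-9 | C 9-12 | D 12-15 | B 15-16 | E 16-19 | F 19-22 | A 22-25 | G 25-28 | C 28-31 | D 31-34 | E 34-37 | F 37-39 | A 39-42 | G 42-45 | C 45-47 | D 47-50 | E 50-53 | A 53-56 | G 56-58 | D 58-61 | E 61-63 | A 63-65 | D 65-67 |
Completion: A=65  B=16  C=47  D=67  E=63  F=39  G=58
Turnaround (C−A): A=65  B=14  C=42  D=62  E=55  F=31  G=48
Waiting(C) = turnaround − burst = 42 − 8 = 34

34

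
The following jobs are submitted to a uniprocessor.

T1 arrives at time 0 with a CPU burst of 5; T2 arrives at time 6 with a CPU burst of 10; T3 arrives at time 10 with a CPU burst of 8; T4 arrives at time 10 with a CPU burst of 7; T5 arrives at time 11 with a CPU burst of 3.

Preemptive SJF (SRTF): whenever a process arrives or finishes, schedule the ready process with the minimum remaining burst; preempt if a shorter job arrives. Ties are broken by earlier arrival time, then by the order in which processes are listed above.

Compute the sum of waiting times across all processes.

28

Gantt: | T1 0-5 | idle 5-6 | T2 6-11 | T5 11-14 | T2 14-19 | T4 19-26 | T3 26-34 |
Completion: T1=5  T2=19  T3=34  T4=26  T5=14
Turnaround (C−A): T1=5  T2=13  T3=24  T4=16  T5=3
Waiting = turnaround − burst: T1=0, T2=3, T3=16, T4=9, T5=0
Total waiting = 0 + 3 + 16 + 9 + 0 = 28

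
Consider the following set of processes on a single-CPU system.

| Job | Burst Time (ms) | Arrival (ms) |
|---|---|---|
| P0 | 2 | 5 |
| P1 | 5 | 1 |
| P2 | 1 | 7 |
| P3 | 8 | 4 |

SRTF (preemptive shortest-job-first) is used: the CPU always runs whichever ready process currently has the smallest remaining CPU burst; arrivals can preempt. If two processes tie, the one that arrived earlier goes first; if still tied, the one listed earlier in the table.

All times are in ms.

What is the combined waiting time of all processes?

Schedule: | idle 0-1 | P1 1-6 | P0 6-8 | P2 8-9 | P3 9-17 |
Completion: P0=8  P1=6  P2=9  P3=17
Turnaround (C−A): P0=3  P1=5  P2=2  P3=13
Waiting = turnaround − burst: P0=1, P1=0, P2=1, P3=5
Total waiting = 1 + 0 + 1 + 5 = 7

7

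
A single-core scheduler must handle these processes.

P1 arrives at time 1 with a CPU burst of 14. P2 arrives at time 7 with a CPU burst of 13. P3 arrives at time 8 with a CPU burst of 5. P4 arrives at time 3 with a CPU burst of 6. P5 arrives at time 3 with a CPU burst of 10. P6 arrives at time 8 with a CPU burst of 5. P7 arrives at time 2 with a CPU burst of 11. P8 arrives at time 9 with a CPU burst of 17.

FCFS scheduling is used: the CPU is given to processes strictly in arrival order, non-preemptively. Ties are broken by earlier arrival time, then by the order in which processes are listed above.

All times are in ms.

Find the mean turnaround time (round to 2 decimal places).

Gantt: | idle 0-1 | P1 1-15 | P7 15-26 | P4 26-32 | P5 32-42 | P2 42-55 | P3 55-60 | P6 60-65 | P8 65-82 |
Completion: P1=15  P2=55  P3=60  P4=32  P5=42  P6=65  P7=26  P8=82
Turnaround (C−A): P1=14  P2=48  P3=52  P4=29  P5=39  P6=57  P7=24  P8=73
Turnaround times: P1=14, P2=48, P3=52, P4=29, P5=39, P6=57, P7=24, P8=73
Average turnaround = (14+48+52+29+39+57+24+73) / 8 = 336/8 = 42.00

42.00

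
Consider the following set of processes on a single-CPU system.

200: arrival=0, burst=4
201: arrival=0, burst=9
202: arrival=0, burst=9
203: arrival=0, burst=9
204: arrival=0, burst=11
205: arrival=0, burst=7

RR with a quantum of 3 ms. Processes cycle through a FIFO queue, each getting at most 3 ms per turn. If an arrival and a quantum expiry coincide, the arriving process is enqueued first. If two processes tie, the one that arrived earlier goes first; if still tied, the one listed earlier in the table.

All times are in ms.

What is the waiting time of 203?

Gantt: | 200 0-3 | 201 3-6 | 202 6-9 | 203 9-12 | 204 12-15 | 205 15-18 | 200 18-19 | 201 19-22 | 202 22-25 | 203 25-28 | 204 28-31 | 205 31-34 | 201 34-37 | 202 37-40 | 203 40-43 | 204 43-46 | 205 46-47 | 204 47-49 |
Completion: 200=19  201=37  202=40  203=43  204=49  205=47
Waiting(203) = turnaround − burst = 43 − 9 = 34

34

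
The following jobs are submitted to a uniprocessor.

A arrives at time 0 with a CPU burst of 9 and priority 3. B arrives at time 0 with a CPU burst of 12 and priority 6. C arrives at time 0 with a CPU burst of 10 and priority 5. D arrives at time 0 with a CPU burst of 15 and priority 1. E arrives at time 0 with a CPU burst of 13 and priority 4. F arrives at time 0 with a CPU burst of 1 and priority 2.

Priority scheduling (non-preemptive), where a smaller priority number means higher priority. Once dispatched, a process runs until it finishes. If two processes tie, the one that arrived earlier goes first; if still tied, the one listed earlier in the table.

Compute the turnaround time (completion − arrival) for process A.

Timeline: | D 0-15 | F 15-16 | A 16-25 | E 25-38 | C 38-48 | B 48-60 |
Completion: A=25  B=60  C=48  D=15  E=38  F=16
Turnaround(A) = completion − arrival = 25 − 0 = 25

25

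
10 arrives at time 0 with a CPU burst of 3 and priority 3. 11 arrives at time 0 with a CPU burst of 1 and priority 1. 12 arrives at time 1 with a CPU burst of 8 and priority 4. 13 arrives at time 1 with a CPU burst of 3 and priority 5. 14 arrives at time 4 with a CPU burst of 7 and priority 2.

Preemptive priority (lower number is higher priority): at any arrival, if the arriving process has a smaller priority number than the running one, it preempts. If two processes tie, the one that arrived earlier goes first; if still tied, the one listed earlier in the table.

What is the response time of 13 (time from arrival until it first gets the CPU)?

Timeline: | 11 0-1 | 10 1-4 | 14 4-11 | 12 11-19 | 13 19-22 |
Completion: 10=4  11=1  12=19  13=22  14=11
Response(13) = first start − arrival = 19 − 1 = 18

18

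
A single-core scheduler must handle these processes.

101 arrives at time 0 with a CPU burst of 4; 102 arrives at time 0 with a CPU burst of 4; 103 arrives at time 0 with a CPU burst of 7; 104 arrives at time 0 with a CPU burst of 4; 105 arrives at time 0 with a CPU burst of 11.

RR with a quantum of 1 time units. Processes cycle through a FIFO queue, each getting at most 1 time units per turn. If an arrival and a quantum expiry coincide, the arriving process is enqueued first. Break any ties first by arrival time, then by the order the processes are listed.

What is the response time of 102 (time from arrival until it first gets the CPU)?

1

Timeline: | 101 0-1 | 102 1-2 | 103 2-3 | 104 3-4 | 105 4-5 | 101 5-6 | 102 6-7 | 103 7-8 | 104 8-9 | 105 9-10 | 101 10-11 | 102 11-12 | 103 12-13 | 104 13-14 | 105 14-15 | 101 15-16 | 102 16-17 | 103 17-18 | 104 18-19 | 105 19-20 | 103 20-21 | 105 21-22 | 103 22-23 | 105 23-24 | 103 24-25 | 105 25-30 |
Completion: 101=16  102=17  103=25  104=19  105=30
Turnaround (C−A): 101=16  102=17  103=25  104=19  105=30
Response(102) = first start − arrival = 1 − 0 = 1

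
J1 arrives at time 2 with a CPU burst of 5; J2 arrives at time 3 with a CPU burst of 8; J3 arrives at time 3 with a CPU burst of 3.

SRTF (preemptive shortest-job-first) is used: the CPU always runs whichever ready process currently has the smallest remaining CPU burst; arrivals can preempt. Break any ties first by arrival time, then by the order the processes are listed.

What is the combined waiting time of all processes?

Timeline: | idle 0-2 | J1 2-3 | J3 3-6 | J1 6-10 | J2 10-18 |
Completion: J1=10  J2=18  J3=6
Turnaround (C−A): J1=8  J2=15  J3=3
Waiting = turnaround − burst: J1=3, J2=7, J3=0
Total waiting = 3 + 7 + 0 = 10

10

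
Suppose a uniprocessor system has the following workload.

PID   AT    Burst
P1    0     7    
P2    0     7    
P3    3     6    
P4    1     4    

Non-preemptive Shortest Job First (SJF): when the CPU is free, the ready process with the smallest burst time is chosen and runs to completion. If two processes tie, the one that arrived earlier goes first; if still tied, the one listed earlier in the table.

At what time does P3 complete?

Gantt: | P1 0-7 | P4 7-11 | P3 11-17 | P2 17-24 |
Completion: P1=7  P2=24  P3=17  P4=11
Turnaround (C−A): P1=7  P2=24  P3=14  P4=10

17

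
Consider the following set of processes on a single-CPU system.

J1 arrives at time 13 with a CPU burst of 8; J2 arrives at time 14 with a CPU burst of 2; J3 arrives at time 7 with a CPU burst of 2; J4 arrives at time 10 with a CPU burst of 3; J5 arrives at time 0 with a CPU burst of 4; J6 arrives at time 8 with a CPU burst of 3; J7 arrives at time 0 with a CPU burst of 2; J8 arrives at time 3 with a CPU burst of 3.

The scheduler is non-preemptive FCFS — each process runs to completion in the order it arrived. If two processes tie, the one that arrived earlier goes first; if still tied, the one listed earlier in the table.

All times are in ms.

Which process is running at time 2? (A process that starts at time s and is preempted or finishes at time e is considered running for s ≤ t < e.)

J5

Schedule: | J5 0-4 | J7 4-6 | J8 6-9 | J3 9-11 | J6 11-14 | J4 14-17 | J1 17-25 | J2 25-27 |
Completion: J1=25  J2=27  J3=11  J4=17  J5=4  J6=14  J7=6  J8=9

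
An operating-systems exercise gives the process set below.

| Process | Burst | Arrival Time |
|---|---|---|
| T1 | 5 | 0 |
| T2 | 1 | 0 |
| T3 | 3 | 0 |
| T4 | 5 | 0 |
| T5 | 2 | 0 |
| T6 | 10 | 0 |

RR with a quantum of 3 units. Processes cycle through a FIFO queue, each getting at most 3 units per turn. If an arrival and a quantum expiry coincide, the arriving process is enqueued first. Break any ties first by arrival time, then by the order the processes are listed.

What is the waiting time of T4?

14

Gantt: | T1 0-3 | T2 3-4 | T3 4-7 | T4 7-10 | T5 10-12 | T6 12-15 | T1 15-17 | T4 17-19 | T6 19-26 |
Completion: T1=17  T2=4  T3=7  T4=19  T5=12  T6=26
Waiting(T4) = turnaround − burst = 19 − 5 = 14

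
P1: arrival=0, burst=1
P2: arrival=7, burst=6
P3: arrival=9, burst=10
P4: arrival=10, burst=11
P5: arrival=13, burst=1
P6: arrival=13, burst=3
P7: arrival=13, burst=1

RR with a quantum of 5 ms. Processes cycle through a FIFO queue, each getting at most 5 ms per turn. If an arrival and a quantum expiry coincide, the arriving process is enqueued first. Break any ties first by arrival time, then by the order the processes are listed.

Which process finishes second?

P2

Gantt: | P1 0-1 | idle 1-7 | P2 7-12 | P3 12-17 | P4 17-22 | P2 22-23 | P5 23-24 | P6 24-27 | P7 27-28 | P3 28-33 | P4 33-39 |
Completion: P1=1  P2=23  P3=33  P4=39  P5=24  P6=27  P7=28
Turnaround (C−A): P1=1  P2=16  P3=24  P4=29  P5=11  P6=14  P7=15
Finish order: P1 → P2 → P5 → P6 → P7 → P3 → P4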